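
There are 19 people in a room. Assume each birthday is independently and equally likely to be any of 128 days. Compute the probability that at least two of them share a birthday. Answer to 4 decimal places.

It's easier to compute the probability that all 19 are distinct.
P(all distinct) = 128/128 · 127/128 · ··· · 110/128 ≈ 0.2453.
So the probability of at least one match is 1 − 0.2453 = 0.7547.

0.7547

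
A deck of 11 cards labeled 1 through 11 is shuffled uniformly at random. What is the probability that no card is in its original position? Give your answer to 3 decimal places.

This is the derangement probability: permutations of 11 with no fixed point.
D(11) = 11! · (1 − 1/1! + 1/2! − ··· + (−1)^11/11!) = 14684570.
P = 14684570/39916800 = 1468457/3991680 ≈ 0.368.

0.368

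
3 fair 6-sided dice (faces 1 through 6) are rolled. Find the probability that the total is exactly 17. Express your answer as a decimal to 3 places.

0.014

There are 6^3 = 216 equally likely outcomes.
The number of ordered 3-tuples from {1,…,6} summing to 17 is 3.
P(sum = 17) = 3/216 = 1/72 ≈ 0.014.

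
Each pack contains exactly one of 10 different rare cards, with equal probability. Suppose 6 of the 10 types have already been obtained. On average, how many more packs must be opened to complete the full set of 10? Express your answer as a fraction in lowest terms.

Starting from 6 distinct types, each trial gives a new one with probability (10−i)/10 when i types are held, so the wait for the next new type is 10/(10−i).
E = 10/4 + 10/3 + 10/2 + 10/1 = 125/6.

125/6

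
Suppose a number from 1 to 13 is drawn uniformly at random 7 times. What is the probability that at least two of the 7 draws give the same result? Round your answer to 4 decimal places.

0.8622

P(all 7 different) = 13/13 · 12/13 · ··· · 7/13 ≈ 0.1378.
P(at least two equal) = 1 − 0.1378 = 0.8622.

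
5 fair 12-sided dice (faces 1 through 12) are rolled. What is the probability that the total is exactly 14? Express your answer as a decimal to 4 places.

0.0029

There are 12^5 = 248832 equally likely outcomes.
The number of ordered 5-tuples from {1,…,12} summing to 14 is 715.
P(sum = 14) = 715/248832 ≈ 0.0029.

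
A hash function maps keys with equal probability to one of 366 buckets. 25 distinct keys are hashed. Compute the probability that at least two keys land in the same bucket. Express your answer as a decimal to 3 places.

0.568

It's easier to compute the probability that all 25 are distinct.
P(all distinct) = 366/366 · 365/366 · ··· · 342/366 ≈ 0.432.
So the probability of at least one match is 1 − 0.432 = 0.568.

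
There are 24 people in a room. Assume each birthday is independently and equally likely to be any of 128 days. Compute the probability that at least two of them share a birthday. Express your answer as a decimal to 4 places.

It's easier to compute the probability that all 24 are distinct.
P(all distinct) = 128/128 · 127/128 · ··· · 105/128 ≈ 0.1001.
So the probability of at least one match is 1 − 0.1001 = 0.8999.

0.8999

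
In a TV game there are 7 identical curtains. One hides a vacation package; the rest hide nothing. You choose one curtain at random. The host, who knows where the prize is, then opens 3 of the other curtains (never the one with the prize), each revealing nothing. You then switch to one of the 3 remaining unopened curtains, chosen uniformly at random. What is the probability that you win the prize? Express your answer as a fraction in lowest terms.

2/7

Your original curtain holds the prize with probability 1/7, so the other 6 collectively hold it with probability 6/7.
The host can always find 3 empty curtains to open, so the reveals don't change that 6/7; it is now spread over the 3 remaining unopened curtains.
P(win by switching) = (6/7) · (1/3) = 2/7.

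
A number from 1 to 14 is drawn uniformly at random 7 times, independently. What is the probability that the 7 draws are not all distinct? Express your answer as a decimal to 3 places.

0.836

P(all 7 different) = 14/14 · 13/14 · ··· · 8/14 ≈ 0.164.
P(at least two equal) = 1 − 0.164 = 0.836.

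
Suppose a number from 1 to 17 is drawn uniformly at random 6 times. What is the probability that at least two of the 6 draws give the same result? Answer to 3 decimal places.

0.631

P(all 6 different) = 17/17 · 16/17 · ··· · 12/17 ≈ 0.369.
P(at least two equal) = 1 − 0.369 = 0.631.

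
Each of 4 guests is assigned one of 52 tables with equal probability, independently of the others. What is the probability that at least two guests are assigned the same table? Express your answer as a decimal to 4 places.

It's easier to compute the probability that all 4 are distinct.
P(all distinct) = 52/52 · 51/52 · ··· · 49/52 ≈ 0.8886.
So the probability of at least one match is 1 − 0.8886 = 0.1114.

0.1114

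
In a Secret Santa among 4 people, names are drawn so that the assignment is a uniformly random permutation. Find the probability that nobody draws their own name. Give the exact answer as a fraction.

This is the derangement probability: permutations of 4 with no fixed point.
D(4) = 4! · (1 − 1/1! + 1/2! − ··· + (−1)^4/4!) = 9.
P = 9/24 = 3/8.

3/8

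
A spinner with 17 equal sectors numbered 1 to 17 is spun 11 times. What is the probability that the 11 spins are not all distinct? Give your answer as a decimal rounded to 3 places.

P(all 11 different) = 17/17 · 16/17 · ··· · 7/17 ≈ 0.014.
P(at least two equal) = 1 − 0.014 = 0.986.

0.986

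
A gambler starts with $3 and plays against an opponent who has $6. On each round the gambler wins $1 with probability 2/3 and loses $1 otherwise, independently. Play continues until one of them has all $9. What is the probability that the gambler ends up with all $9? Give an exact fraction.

64/73

Let r = q/p = (1/3)/(2/3) = 1/2. The recurrence P(i) = p·P(i+1) + q·P(i−1) with P(0)=0, P(9)=1 gives P(i) = (1 − r^i)/(1 − r^9).
P(3) = (1 − (1/2)^3) / (1 − (1/2)^9) = 64/73.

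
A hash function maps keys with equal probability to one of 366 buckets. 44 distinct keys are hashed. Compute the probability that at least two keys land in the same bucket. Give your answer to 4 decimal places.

0.9324

It's easier to compute the probability that all 44 are distinct.
P(all distinct) = 366/366 · 365/366 · ··· · 323/366 ≈ 0.0676.
So the probability of at least one match is 1 − 0.0676 = 0.9324.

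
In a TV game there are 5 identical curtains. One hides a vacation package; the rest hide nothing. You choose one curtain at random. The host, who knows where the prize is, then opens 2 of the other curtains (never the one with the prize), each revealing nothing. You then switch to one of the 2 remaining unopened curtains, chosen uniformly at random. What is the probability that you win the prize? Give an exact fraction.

Your original curtain holds the prize with probability 1/5, so the other 4 collectively hold it with probability 4/5.
The host can always find 2 empty curtains to open, so the reveals don't change that 4/5; it is now spread over the 2 remaining unopened curtains.
P(win by switching) = (4/5) · (1/2) = 2/5.

2/5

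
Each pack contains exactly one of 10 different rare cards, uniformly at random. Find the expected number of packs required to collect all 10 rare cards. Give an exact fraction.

7381/252

After i distinct types are collected, each trial gives a new one with probability (10−i)/10, so the expected wait for the next new type is 10/(10−i).
E = 10/10 + 10/9 + 10/8 + 10/7 + 10/6 + 10/5 + 10/4 + 10/3 + 10/2 + 10/1 = 7381/252.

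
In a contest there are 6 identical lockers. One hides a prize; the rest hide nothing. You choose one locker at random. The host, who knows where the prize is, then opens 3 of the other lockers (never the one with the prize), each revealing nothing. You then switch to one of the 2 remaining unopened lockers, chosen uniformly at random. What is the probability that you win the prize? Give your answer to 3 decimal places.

Your original locker holds the prize with probability 1/6, so the other 5 collectively hold it with probability 5/6.
The host can always find 3 empty lockers to open, so the reveals don't change that 5/6; it is now spread over the 2 remaining unopened lockers.
P(win by switching) = (5/6) · (1/2) = 5/12 ≈ 0.417.

0.417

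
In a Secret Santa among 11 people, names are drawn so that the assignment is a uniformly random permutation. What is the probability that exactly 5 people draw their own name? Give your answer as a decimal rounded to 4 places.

0.0031

Choose which 5 of the 11 are fixed: C(11,5) = 462 ways.
The remaining 6 must have no fixed point: D(6) = 265.
P = 462·265/39916800 = 53/17280 ≈ 0.0031.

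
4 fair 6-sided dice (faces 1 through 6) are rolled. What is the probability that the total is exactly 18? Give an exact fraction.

There are 6^4 = 1296 equally likely outcomes.
The number of ordered 4-tuples from {1,…,6} summing to 18 is 80.
P(sum = 18) = 80/1296 = 5/81.

5/81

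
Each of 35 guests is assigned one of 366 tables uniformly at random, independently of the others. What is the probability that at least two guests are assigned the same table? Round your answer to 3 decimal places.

0.813

It's easier to compute the probability that all 35 are distinct.
P(all distinct) = 366/366 · 365/366 · ··· · 332/366 ≈ 0.187.
So the probability of at least one match is 1 − 0.187 = 0.813.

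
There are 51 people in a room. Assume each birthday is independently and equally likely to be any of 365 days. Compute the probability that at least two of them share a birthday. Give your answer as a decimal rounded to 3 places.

It's easier to compute the probability that all 51 are distinct.
P(all distinct) = 365/365 · 364/365 · ··· · 315/365 ≈ 0.026.
So the probability of at least one match is 1 − 0.026 = 0.974.

0.974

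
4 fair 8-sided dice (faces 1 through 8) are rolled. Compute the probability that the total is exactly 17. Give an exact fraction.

There are 8^4 = 4096 equally likely outcomes.
The number of ordered 4-tuples from {1,…,8} summing to 17 is 336.
P(sum = 17) = 336/4096 = 21/256.

21/256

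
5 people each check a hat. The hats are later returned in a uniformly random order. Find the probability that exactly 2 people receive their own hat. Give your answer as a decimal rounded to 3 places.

0.167

Choose which 2 of the 5 are fixed: C(5,2) = 10 ways.
The remaining 3 must have no fixed point: D(3) = 2.
P = 10·2/120 = 1/6 ≈ 0.167.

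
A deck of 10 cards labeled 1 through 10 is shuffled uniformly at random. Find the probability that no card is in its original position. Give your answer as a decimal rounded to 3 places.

0.368

This is the derangement probability: permutations of 10 with no fixed point.
D(10) = 10! · (1 − 1/1! + 1/2! − ··· + (−1)^10/10!) = 1334961.
P = 1334961/3628800 = 16481/44800 ≈ 0.368.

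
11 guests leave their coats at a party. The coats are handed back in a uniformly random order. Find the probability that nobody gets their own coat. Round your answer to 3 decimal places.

0.368

This is the derangement probability: permutations of 11 with no fixed point.
D(11) = 11! · (1 − 1/1! + 1/2! − ··· + (−1)^11/11!) = 14684570.
P = 14684570/39916800 = 1468457/3991680 ≈ 0.368.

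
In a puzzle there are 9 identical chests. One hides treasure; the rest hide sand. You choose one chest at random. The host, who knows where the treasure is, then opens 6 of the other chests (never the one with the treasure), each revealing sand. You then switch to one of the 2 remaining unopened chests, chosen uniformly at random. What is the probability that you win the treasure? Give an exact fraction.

Your original chest holds the treasure with probability 1/9, so the other 8 collectively hold it with probability 8/9.
The host can always find 6 empty chests to open, so the reveals don't change that 8/9; it is now spread over the 2 remaining unopened chests.
P(win by switching) = (8/9) · (1/2) = 4/9.

4/9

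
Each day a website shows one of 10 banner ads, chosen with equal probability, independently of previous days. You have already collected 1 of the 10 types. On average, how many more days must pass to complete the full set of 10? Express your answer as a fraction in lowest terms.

7129/252

Starting from 1 distinct type, each trial gives a new one with probability (10−i)/10 when i types are held, so the wait for the next new type is 10/(10−i).
E = 10/9 + 10/8 + 10/7 + 10/6 + 10/5 + 10/4 + 10/3 + 10/2 + 10/1 = 7129/252.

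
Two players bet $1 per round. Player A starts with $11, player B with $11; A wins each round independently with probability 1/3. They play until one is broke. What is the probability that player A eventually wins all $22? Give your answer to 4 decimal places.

Let r = q/p = (2/3)/(1/3) = 2. The recurrence P(i) = p·P(i+1) + q·P(i−1) with P(0)=0, P(22)=1 gives P(i) = (1 − r^i)/(1 − r^22).
P(11) = (1 − (2)^11) / (1 − (2)^22) = 1/2049 ≈ 0.0005.

0.0005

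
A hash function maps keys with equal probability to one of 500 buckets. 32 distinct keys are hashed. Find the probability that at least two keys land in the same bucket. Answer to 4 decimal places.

It's easier to compute the probability that all 32 are distinct.
P(all distinct) = 500/500 · 499/500 · ··· · 469/500 ≈ 0.3629.
So the probability of at least one match is 1 − 0.3629 = 0.6371.

0.6371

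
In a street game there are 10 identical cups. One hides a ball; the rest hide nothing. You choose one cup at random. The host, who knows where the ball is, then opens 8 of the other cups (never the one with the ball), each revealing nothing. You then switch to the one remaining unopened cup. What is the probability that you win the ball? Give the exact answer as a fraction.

9/10

Your original cup holds the ball with probability 1/10, so the other 9 collectively hold it with probability 9/10.
The host can always find 8 empty cups to open, so the reveals don't change that 9/10; it is now spread over the 1 remaining unopened cup.
P(win by switching) = (9/10) · (1/1) = 9/10.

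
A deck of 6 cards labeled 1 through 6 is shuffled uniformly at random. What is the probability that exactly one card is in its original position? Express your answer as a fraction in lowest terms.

11/30

Choose which one is fixed: C(6,1) = 6 ways.
The remaining 5 must have no fixed point: D(5) = 44.
P = 6·44/720 = 11/30.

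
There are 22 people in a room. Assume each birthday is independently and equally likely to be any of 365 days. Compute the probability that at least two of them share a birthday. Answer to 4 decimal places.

0.4757

It's easier to compute the probability that all 22 are distinct.
P(all distinct) = 365/365 · 364/365 · ··· · 344/365 ≈ 0.5243.
So the probability of at least one match is 1 − 0.5243 = 0.4757.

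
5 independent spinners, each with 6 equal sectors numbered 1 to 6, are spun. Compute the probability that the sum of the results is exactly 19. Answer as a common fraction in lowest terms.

There are 6^5 = 7776 equally likely outcomes.
The number of ordered 5-tuples from {1,…,6} summing to 19 is 735.
P(sum = 19) = 735/7776 = 245/2592.

245/2592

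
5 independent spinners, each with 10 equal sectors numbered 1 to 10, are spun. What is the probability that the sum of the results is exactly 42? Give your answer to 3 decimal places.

0.005

There are 10^5 = 100000 equally likely outcomes.
The number of ordered 5-tuples from {1,…,10} summing to 42 is 495.
P(sum = 42) = 495/100000 = 99/20000 ≈ 0.005.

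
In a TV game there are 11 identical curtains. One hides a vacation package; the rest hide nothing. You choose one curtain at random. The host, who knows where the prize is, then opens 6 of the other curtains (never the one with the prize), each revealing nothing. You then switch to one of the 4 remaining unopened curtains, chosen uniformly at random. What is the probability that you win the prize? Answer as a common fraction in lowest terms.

Your original curtain holds the prize with probability 1/11, so the other 10 collectively hold it with probability 10/11.
The host can always find 6 empty curtains to open, so the reveals don't change that 10/11; it is now spread over the 4 remaining unopened curtains.
P(win by switching) = (10/11) · (1/4) = 5/22.

5/22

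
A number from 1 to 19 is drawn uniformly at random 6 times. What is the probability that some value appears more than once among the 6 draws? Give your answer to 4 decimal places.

P(all 6 different) = 19/19 · 18/19 · ··· · 14/19 ≈ 0.4152.
P(at least two equal) = 1 − 0.4152 = 0.5848.

0.5848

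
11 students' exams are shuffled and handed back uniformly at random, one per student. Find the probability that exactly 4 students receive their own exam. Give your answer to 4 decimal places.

Choose which 4 of the 11 are fixed: C(11,4) = 330 ways.
The remaining 7 must have no fixed point: D(7) = 1854.
P = 330·1854/39916800 = 103/6720 ≈ 0.0153.

0.0153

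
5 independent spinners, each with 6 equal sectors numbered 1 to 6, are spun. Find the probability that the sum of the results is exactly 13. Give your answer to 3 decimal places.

There are 6^5 = 7776 equally likely outcomes.
The number of ordered 5-tuples from {1,…,6} summing to 13 is 420.
P(sum = 13) = 420/7776 = 35/648 ≈ 0.054.

0.054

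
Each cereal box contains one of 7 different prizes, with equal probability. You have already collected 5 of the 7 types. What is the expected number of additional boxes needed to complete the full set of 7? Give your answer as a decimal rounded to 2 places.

Starting from 5 distinct types, each trial gives a new one with probability (7−i)/7 when i types are held, so the wait for the next new type is 7/(7−i).
E = 7/2 + 7/1 = 21/2 ≈ 10.50.

10.50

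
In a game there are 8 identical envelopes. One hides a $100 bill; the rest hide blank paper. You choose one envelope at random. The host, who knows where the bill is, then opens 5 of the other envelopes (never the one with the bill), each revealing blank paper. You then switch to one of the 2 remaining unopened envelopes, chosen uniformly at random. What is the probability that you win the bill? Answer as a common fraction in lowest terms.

7/16

Your original envelope holds the bill with probability 1/8, so the other 7 collectively hold it with probability 7/8.
The host can always find 5 empty envelopes to open, so the reveals don't change that 7/8; it is now spread over the 2 remaining unopened envelopes.
P(win by switching) = (7/8) · (1/2) = 7/16.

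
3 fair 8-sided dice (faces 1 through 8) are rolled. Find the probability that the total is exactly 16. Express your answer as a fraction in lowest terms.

21/256

There are 8^3 = 512 equally likely outcomes.
The number of ordered 3-tuples from {1,…,8} summing to 16 is 42.
P(sum = 16) = 42/512 = 21/256.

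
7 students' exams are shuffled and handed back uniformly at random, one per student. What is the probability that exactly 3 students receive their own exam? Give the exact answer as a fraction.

Choose which 3 of the 7 are fixed: C(7,3) = 35 ways.
The remaining 4 must have no fixed point: D(4) = 9.
P = 35·9/5040 = 1/16.

1/16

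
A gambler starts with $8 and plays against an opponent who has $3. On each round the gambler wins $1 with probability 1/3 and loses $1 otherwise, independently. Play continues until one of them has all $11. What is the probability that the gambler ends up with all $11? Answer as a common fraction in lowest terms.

255/2047

Let r = q/p = (2/3)/(1/3) = 2. The recurrence P(i) = p·P(i+1) + q·P(i−1) with P(0)=0, P(11)=1 gives P(i) = (1 − r^i)/(1 − r^11).
P(8) = (1 − (2)^8) / (1 − (2)^11) = 255/2047.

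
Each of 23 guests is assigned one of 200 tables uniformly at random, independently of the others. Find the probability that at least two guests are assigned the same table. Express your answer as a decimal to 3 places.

It's easier to compute the probability that all 23 are distinct.
P(all distinct) = 200/200 · 199/200 · ··· · 178/200 ≈ 0.268.
So the probability of at least one match is 1 − 0.268 = 0.732.

0.732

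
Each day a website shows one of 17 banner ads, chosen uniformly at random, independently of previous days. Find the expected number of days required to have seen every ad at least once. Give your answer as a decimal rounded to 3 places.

58.472

After i distinct types are collected, each trial gives a new one with probability (17−i)/17, so the expected wait for the next new type is 17/(17−i).
E = 17/17 + 17/16 + 17/15 + 17/14 + 17/13 + 17/12 + 17/11 + 17/10 + 17/9 + 17/8 + 17/7 + 17/6 + 17/5 + 17/4 + 17/3 + 17/2 + 17/1 = 42142223/720720 ≈ 58.472.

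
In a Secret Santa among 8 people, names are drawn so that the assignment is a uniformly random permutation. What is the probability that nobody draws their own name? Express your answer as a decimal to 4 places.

0.3679

This is the derangement probability: permutations of 8 with no fixed point.
D(8) = 8! · (1 − 1/1! + 1/2! − ··· + (−1)^8/8!) = 14833.
P = 14833/40320 = 2119/5760 ≈ 0.3679.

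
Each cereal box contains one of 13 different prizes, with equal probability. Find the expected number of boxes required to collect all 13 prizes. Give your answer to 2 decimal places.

After i distinct types are collected, each trial gives a new one with probability (13−i)/13, so the expected wait for the next new type is 13/(13−i).
E = 13/13 + 13/12 + 13/11 + 13/10 + 13/9 + 13/8 + 13/7 + 13/6 + 13/5 + 13/4 + 13/3 + 13/2 + 13/1 = 1145993/27720 ≈ 41.34.

41.34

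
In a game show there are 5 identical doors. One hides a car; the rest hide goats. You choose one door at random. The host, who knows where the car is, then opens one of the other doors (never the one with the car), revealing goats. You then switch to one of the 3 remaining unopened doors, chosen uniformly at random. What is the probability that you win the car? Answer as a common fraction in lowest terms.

4/15

Your original door holds the car with probability 1/5, so the other 4 collectively hold it with probability 4/5.
The host can always find an empty door to open, so this doesn't change that 4/5; it is now spread over the 3 remaining unopened doors.
P(win by switching) = (4/5) · (1/3) = 4/15.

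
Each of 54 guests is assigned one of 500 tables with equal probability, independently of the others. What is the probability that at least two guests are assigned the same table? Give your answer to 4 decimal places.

0.9487

It's easier to compute the probability that all 54 are distinct.
P(all distinct) = 500/500 · 499/500 · ··· · 447/500 ≈ 0.0513.
So the probability of at least one match is 1 − 0.0513 = 0.9487.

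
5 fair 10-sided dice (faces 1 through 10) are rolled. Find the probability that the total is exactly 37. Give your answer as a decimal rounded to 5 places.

0.02205

There are 10^5 = 100000 equally likely outcomes.
The number of ordered 5-tuples from {1,…,10} summing to 37 is 2205.
P(sum = 37) = 2205/100000 = 441/20000 ≈ 0.02205.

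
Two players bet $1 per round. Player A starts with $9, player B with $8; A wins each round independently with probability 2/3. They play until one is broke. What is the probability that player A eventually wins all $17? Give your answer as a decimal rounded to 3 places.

Let r = q/p = (1/3)/(2/3) = 1/2. The recurrence P(i) = p·P(i+1) + q·P(i−1) with P(0)=0, P(17)=1 gives P(i) = (1 − r^i)/(1 − r^17).
P(9) = (1 − (1/2)^9) / (1 − (1/2)^17) = 130816/131071 ≈ 0.998.

0.998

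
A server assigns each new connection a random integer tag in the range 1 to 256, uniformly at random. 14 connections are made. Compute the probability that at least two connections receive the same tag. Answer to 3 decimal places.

It's easier to compute the probability that all 14 are distinct.
P(all distinct) = 256/256 · 255/256 · ··· · 243/256 ≈ 0.696.
So the probability of at least one match is 1 − 0.696 = 0.304.

0.304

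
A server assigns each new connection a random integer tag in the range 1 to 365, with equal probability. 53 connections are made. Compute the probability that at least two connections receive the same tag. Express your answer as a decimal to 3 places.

0.981

It's easier to compute the probability that all 53 are distinct.
P(all distinct) = 365/365 · 364/365 · ··· · 313/365 ≈ 0.019.
So the probability of at least one match is 1 − 0.019 = 0.981.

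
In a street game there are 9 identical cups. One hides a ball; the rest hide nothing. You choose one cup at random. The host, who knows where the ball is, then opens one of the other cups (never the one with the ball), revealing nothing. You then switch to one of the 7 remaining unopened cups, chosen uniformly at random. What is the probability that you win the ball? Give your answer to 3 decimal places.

0.127

Your original cup holds the ball with probability 1/9, so the other 8 collectively hold it with probability 8/9.
The host can always find an empty cup to open, so this doesn't change that 8/9; it is now spread over the 7 remaining unopened cups.
P(win by switching) = (8/9) · (1/7) = 8/63 ≈ 0.127.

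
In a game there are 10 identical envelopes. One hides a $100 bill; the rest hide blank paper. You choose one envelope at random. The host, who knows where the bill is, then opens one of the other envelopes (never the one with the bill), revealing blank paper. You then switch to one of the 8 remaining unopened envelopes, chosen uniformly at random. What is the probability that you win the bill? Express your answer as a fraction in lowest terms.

9/80

Your original envelope holds the bill with probability 1/10, so the other 9 collectively hold it with probability 9/10.
The host can always find an empty envelope to open, so this doesn't change that 9/10; it is now spread over the 8 remaining unopened envelopes.
P(win by switching) = (9/10) · (1/8) = 9/80.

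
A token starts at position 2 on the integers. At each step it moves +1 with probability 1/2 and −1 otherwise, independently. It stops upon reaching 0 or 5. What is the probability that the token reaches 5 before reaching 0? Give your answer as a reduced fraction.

With a fair step, P(i) = ½P(i−1) + ½P(i+1) with P(0)=0, P(5)=1 has the linear solution P(i) = i/5.
P(2) = 2/5.

2/5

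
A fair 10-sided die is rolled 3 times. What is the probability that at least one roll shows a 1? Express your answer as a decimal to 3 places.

P(no roll shows a 1) = (9/10)^3 ≈ 0.729.
P(at least one) = 1 − 0.729 = 0.271.

0.271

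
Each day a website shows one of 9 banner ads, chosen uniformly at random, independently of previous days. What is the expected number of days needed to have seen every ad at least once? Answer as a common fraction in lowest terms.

7129/280

After i distinct types are collected, each trial gives a new one with probability (9−i)/9, so the expected wait for the next new type is 9/(9−i).
E = 9/9 + 9/8 + 9/7 + 9/6 + 9/5 + 9/4 + 9/3 + 9/2 + 9/1 = 7129/280.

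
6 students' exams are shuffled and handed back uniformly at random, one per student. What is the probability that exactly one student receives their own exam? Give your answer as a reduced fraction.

Choose which one is fixed: C(6,1) = 6 ways.
The remaining 5 must have no fixed point: D(5) = 44.
P = 6·44/720 = 11/30.

11/30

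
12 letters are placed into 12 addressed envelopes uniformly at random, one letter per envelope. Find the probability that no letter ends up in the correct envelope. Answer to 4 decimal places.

0.3679

This is the derangement probability: permutations of 12 with no fixed point.
D(12) = 12! · (1 − 1/1! + 1/2! − ··· + (−1)^12/12!) = 176214841.
P = 176214841/479001600 = 16019531/43545600 ≈ 0.3679.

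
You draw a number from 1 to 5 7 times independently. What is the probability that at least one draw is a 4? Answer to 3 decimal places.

0.790

P(no draw is a 4) = (4/5)^7 ≈ 0.210.
P(at least one) = 1 − 0.210 = 0.790.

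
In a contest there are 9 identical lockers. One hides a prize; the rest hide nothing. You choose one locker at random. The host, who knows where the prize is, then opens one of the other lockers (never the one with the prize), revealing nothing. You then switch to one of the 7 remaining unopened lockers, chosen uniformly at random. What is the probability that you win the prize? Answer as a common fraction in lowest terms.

Your original locker holds the prize with probability 1/9, so the other 8 collectively hold it with probability 8/9.
The host can always find an empty locker to open, so this doesn't change that 8/9; it is now spread over the 7 remaining unopened lockers.
P(win by switching) = (8/9) · (1/7) = 8/63.

8/63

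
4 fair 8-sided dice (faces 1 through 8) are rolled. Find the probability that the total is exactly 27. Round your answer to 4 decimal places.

0.0137

There are 8^4 = 4096 equally likely outcomes.
The number of ordered 4-tuples from {1,…,8} summing to 27 is 56.
P(sum = 27) = 56/4096 = 7/512 ≈ 0.0137.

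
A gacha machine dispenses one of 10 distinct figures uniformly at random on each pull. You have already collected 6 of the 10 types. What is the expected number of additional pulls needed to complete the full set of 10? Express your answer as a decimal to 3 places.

20.833

Starting from 6 distinct types, each trial gives a new one with probability (10−i)/10 when i types are held, so the wait for the next new type is 10/(10−i).
E = 10/4 + 10/3 + 10/2 + 10/1 = 125/6 ≈ 20.833.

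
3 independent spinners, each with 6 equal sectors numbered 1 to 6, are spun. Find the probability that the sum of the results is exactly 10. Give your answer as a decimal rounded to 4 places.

0.1250

There are 6^3 = 216 equally likely outcomes.
The number of ordered 3-tuples from {1,…,6} summing to 10 is 27.
P(sum = 10) = 27/216 = 1/8 ≈ 0.1250.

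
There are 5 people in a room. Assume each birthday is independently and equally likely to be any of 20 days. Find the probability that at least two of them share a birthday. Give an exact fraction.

2093/5000

It's easier to compute the probability that all 5 are distinct.
P(all distinct) = 20/20 · 19/20 · ··· · 16/20 = 2907/5000.
So the probability of at least one match is 1 − 2907/5000 = 2093/5000.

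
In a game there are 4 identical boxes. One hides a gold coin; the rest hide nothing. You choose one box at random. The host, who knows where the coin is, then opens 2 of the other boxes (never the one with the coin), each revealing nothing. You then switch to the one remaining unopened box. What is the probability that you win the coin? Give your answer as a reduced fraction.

Your original box holds the coin with probability 1/4, so the other 3 collectively hold it with probability 3/4.
The host can always find 2 empty boxes to open, so the reveals don't change that 3/4; it is now spread over the 1 remaining unopened box.
P(win by switching) = (3/4) · (1/1) = 3/4.

3/4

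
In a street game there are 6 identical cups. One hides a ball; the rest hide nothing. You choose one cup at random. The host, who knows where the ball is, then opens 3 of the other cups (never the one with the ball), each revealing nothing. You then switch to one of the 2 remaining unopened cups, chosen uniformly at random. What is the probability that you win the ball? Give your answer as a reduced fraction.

Your original cup holds the ball with probability 1/6, so the other 5 collectively hold it with probability 5/6.
The host can always find 3 empty cups to open, so the reveals don't change that 5/6; it is now spread over the 2 remaining unopened cups.
P(win by switching) = (5/6) · (1/2) = 5/12.

5/12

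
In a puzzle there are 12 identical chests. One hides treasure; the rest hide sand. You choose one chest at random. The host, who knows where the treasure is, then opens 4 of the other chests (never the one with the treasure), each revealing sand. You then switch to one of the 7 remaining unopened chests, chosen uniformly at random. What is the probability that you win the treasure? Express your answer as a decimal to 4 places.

0.1310

Your original chest holds the treasure with probability 1/12, so the other 11 collectively hold it with probability 11/12.
The host can always find 4 empty chests to open, so the reveals don't change that 11/12; it is now spread over the 7 remaining unopened chests.
P(win by switching) = (11/12) · (1/7) = 11/84 ≈ 0.1310.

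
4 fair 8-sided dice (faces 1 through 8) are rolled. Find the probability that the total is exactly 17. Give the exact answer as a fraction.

21/256

There are 8^4 = 4096 equally likely outcomes.
The number of ordered 4-tuples from {1,…,8} summing to 17 is 336.
P(sum = 17) = 336/4096 = 21/256.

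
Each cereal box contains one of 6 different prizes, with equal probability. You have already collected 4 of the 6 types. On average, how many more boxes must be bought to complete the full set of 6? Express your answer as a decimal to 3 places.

9.000

Starting from 4 distinct types, each trial gives a new one with probability (6−i)/6 when i types are held, so the wait for the next new type is 6/(6−i).
E = 6/2 + 6/1 = 9 ≈ 9.000.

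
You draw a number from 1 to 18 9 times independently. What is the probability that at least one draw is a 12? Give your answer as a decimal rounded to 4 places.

P(no draw is a 12) = (17/18)^9 ≈ 0.5978.
P(at least one) = 1 − 0.5978 = 0.4022.

0.4022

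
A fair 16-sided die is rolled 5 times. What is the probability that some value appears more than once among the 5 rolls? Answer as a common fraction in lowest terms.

P(all 5 different) = 16/16 · 15/16 · ··· · 12/16 = 4095/8192.
P(at least two equal) = 1 − 4095/8192 = 4097/8192.

4097/8192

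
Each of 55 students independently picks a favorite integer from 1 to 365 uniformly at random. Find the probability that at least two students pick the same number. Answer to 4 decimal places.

It's easier to compute the probability that all 55 are distinct.
P(all distinct) = 365/365 · 364/365 · ··· · 311/365 ≈ 0.0137.
So the probability of at least one match is 1 − 0.0137 = 0.9863.

0.9863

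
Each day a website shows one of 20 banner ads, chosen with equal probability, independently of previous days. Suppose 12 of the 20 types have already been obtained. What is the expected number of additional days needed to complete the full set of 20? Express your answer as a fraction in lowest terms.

Starting from 12 distinct types, each trial gives a new one with probability (20−i)/20 when i types are held, so the wait for the next new type is 20/(20−i).
E = 20/8 + 20/7 + 20/6 + 20/5 + 20/4 + 20/3 + 20/2 + 20/1 = 761/14.

761/14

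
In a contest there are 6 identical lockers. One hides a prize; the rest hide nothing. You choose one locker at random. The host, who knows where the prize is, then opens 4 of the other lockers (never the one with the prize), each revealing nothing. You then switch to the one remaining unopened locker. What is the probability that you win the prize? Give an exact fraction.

Your original locker holds the prize with probability 1/6, so the other 5 collectively hold it with probability 5/6.
The host can always find 4 empty lockers to open, so the reveals don't change that 5/6; it is now spread over the 1 remaining unopened locker.
P(win by switching) = (5/6) · (1/1) = 5/6.

5/6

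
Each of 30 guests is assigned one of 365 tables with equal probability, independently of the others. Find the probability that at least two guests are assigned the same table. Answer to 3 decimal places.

0.706

It's easier to compute the probability that all 30 are distinct.
P(all distinct) = 365/365 · 364/365 · ··· · 336/365 ≈ 0.294.
So the probability of at least one match is 1 − 0.294 = 0.706.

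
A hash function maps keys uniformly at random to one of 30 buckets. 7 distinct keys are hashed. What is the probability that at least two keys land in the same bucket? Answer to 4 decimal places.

0.5308

It's easier to compute the probability that all 7 are distinct.
P(all distinct) = 30/30 · 29/30 · ··· · 24/30 ≈ 0.4692.
So the probability of at least one match is 1 − 0.4692 = 0.5308.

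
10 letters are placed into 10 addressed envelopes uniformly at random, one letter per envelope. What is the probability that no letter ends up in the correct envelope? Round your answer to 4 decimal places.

0.3679

This is the derangement probability: permutations of 10 with no fixed point.
D(10) = 10! · (1 − 1/1! + 1/2! − ··· + (−1)^10/10!) = 1334961.
P = 1334961/3628800 = 16481/44800 ≈ 0.3679.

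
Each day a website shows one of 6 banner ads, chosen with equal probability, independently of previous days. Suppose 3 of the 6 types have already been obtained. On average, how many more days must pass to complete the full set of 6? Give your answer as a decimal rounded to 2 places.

Starting from 3 distinct types, each trial gives a new one with probability (6−i)/6 when i types are held, so the wait for the next new type is 6/(6−i).
E = 6/3 + 6/2 + 6/1 = 11 ≈ 11.00.

11.00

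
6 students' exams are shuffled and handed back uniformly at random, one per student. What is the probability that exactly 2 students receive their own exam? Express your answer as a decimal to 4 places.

0.1875

Choose which 2 of the 6 are fixed: C(6,2) = 15 ways.
The remaining 4 must have no fixed point: D(4) = 9.
P = 15·9/720 = 3/16 ≈ 0.1875.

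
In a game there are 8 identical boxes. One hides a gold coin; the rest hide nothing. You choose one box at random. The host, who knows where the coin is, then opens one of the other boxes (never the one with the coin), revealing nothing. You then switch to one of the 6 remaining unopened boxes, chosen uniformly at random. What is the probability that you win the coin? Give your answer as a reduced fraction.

7/48

Your original box holds the coin with probability 1/8, so the other 7 collectively hold it with probability 7/8.
The host can always find an empty box to open, so this doesn't change that 7/8; it is now spread over the 6 remaining unopened boxes.
P(win by switching) = (7/8) · (1/6) = 7/48.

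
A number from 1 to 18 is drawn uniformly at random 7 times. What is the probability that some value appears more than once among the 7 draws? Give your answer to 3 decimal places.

P(all 7 different) = 18/18 · 17/18 · ··· · 12/18 ≈ 0.262.
P(at least two equal) = 1 − 0.262 = 0.738.

0.738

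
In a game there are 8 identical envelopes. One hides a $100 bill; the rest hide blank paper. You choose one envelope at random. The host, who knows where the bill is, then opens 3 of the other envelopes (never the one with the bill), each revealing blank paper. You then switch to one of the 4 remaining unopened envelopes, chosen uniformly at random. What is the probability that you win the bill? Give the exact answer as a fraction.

Your original envelope holds the bill with probability 1/8, so the other 7 collectively hold it with probability 7/8.
The host can always find 3 empty envelopes to open, so the reveals don't change that 7/8; it is now spread over the 4 remaining unopened envelopes.
P(win by switching) = (7/8) · (1/4) = 7/32.

7/32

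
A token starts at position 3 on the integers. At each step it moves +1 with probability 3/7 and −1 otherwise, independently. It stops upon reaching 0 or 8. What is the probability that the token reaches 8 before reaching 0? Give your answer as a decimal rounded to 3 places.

Let r = q/p = (4/7)/(3/7) = 4/3. The recurrence P(i) = p·P(i+1) + q·P(i−1) with P(0)=0, P(8)=1 gives P(i) = (1 − r^i)/(1 − r^8).
P(3) = (1 − (4/3)^3) / (1 − (4/3)^8) = 8991/58975 ≈ 0.152.

0.152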